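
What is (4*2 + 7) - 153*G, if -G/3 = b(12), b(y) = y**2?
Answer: 66111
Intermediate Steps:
G = -432 (G = -3*12**2 = -3*144 = -432)
(4*2 + 7) - 153*G = (4*2 + 7) - 153*(-432) = (8 + 7) + 66096 = 15 + 66096 = 66111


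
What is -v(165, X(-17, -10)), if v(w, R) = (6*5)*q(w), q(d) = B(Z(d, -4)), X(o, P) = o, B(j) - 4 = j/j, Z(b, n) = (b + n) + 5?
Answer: -150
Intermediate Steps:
Z(b, n) = 5 + b + n
B(j) = 5 (B(j) = 4 + j/j = 4 + 1 = 5)
q(d) = 5
v(w, R) = 150 (v(w, R) = (6*5)*5 = 30*5 = 150)
-v(165, X(-17, -10)) = -1*150 = -150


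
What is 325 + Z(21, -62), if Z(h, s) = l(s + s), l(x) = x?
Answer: 201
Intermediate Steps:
Z(h, s) = 2*s (Z(h, s) = s + s = 2*s)
325 + Z(21, -62) = 325 + 2*(-62) = 325 - 124 = 201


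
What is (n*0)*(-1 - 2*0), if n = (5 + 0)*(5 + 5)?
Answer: 0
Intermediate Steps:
n = 50 (n = 5*10 = 50)
(n*0)*(-1 - 2*0) = (50*0)*(-1 - 2*0) = 0*(-1 + 0) = 0*(-1) = 0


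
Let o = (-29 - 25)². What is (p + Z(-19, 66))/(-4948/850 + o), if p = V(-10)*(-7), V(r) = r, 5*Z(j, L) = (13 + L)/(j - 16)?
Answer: 206907/8657782 ≈ 0.023898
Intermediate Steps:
Z(j, L) = (13 + L)/(5*(-16 + j)) (Z(j, L) = ((13 + L)/(j - 16))/5 = ((13 + L)/(-16 + j))/5 = (13 + L)/(5*(-16 + j)))
p = 70 (p = -10*(-7) = 70)
o = 2916 (o = (-54)² = 2916)
(p + Z(-19, 66))/(-4948/850 + o) = (70 + (13 + 66)/(5*(-16 - 19)))/(-4948/850 + 2916) = (70 + (⅕)*79/(-35))/(-4948*1/850 + 2916) = (70 + (⅕)*(-1/35)*79)/(-2474/425 + 2916) = (70 - 79/175)/(1236826/425) = (12171/175)*(425/1236826) = 206907/8657782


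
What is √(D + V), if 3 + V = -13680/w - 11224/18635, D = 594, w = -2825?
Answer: √105576656637943/421151 ≈ 24.398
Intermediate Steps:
V = 522299/421151 (V = -3 + (-13680/(-2825) - 11224/18635) = -3 + (-13680*(-1/2825) - 11224*1/18635) = -3 + (2736/565 - 11224/18635) = -3 + 1785752/421151 = 522299/421151 ≈ 1.2402)
√(D + V) = √(594 + 522299/421151) = √(250685993/421151) = √105576656637943/421151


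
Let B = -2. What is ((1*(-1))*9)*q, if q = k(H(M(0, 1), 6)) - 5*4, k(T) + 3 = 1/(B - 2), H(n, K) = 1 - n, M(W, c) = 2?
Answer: 837/4 ≈ 209.25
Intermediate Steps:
k(T) = -13/4 (k(T) = -3 + 1/(-2 - 2) = -3 + 1/(-4) = -3 - ¼ = -13/4)
q = -93/4 (q = -13/4 - 5*4 = -13/4 - 20 = -93/4 ≈ -23.250)
((1*(-1))*9)*q = ((1*(-1))*9)*(-93/4) = -1*9*(-93/4) = -9*(-93/4) = 837/4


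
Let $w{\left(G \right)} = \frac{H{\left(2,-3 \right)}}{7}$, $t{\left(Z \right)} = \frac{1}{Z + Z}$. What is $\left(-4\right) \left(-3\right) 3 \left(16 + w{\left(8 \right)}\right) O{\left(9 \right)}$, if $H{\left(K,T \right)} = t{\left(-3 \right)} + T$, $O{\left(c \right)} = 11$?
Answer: $\frac{43098}{7} \approx 6156.9$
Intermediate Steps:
$t{\left(Z \right)} = \frac{1}{2 Z}$
$H{\left(K,T \right)} = - \frac{1}{6} + T$ ($H{\left(K,T \right)} = \frac{1}{2 \left(-3\right)} + T = \frac{1}{2} \left(- \frac{1}{3}\right) + T = - \frac{1}{6} + T$)
$w{\left(G \right)} = - \frac{19}{42}$ ($w{\left(G \right)} = \frac{- \frac{1}{6} - 3}{7} = \left(- \frac{19}{6}\right) \frac{1}{7} = - \frac{19}{42}$)
$\left(-4\right) \left(-3\right) 3 \left(16 + w{\left(8 \right)}\right) O{\left(9 \right)} = \left(-4\right) \left(-3\right) 3 \left(16 - \frac{19}{42}\right) 11 = 12 \cdot 3 \cdot \frac{653}{42} \cdot 11 = 36 \cdot \frac{653}{42} \cdot 11 = \frac{3918}{7} \cdot 11 = \frac{43098}{7}$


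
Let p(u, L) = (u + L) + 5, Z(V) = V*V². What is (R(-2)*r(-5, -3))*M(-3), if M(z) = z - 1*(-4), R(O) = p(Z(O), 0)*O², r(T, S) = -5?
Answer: 60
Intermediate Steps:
Z(V) = V³
p(u, L) = 5 + L + u (p(u, L) = (L + u) + 5 = 5 + L + u)
R(O) = O²*(5 + O³) (R(O) = (5 + 0 + O³)*O² = (5 + O³)*O² = O²*(5 + O³))
M(z) = 4 + z (M(z) = z + 4 = 4 + z)
(R(-2)*r(-5, -3))*M(-3) = (((-2)²*(5 + (-2)³))*(-5))*(4 - 3) = ((4*(5 - 8))*(-5))*1 = ((4*(-3))*(-5))*1 = -12*(-5)*1 = 60*1 = 60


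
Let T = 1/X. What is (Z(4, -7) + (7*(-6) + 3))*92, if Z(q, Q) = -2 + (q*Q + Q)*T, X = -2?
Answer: -2162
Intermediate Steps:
T = -½ (T = 1/(-2) = -½ ≈ -0.50000)
Z(q, Q) = -2 - Q/2 - Q*q/2 (Z(q, Q) = -2 + (q*Q + Q)*(-½) = -2 + (Q*q + Q)*(-½) = -2 + (Q + Q*q)*(-½) = -2 + (-Q/2 - Q*q/2) = -2 - Q/2 - Q*q/2)
(Z(4, -7) + (7*(-6) + 3))*92 = ((-2 - ½*(-7) - ½*(-7)*4) + (7*(-6) + 3))*92 = ((-2 + 7/2 + 14) + (-42 + 3))*92 = (31/2 - 39)*92 = -47/2*92 = -2162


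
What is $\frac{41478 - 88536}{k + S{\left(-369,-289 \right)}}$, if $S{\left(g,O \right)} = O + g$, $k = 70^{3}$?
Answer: $- \frac{713}{5187} \approx -0.13746$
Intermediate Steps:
$k = 343000$
$\frac{41478 - 88536}{k + S{\left(-369,-289 \right)}} = \frac{41478 - 88536}{343000 - 658} = - \frac{47058}{342342} = \left(-47058\right) \frac{1}{342342} = - \frac{713}{5187}$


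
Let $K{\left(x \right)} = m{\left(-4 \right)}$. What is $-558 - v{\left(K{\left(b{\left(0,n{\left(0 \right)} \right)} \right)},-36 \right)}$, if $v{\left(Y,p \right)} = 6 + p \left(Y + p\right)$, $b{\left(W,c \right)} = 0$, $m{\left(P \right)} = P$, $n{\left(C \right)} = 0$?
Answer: $-2004$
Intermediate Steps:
$K{\left(x \right)} = -4$
$-558 - v{\left(K{\left(b{\left(0,n{\left(0 \right)} \right)} \right)},-36 \right)} = -558 - \left(6 + \left(-36\right)^{2} - -144\right) = -558 - \left(6 + 1296 + 144\right) = -558 - 1446 = -2004$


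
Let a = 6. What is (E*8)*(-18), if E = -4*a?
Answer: 3456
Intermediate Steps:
E = -24 (E = -4*6 = -24)
(E*8)*(-18) = -24*8*(-18) = -192*(-18) = 3456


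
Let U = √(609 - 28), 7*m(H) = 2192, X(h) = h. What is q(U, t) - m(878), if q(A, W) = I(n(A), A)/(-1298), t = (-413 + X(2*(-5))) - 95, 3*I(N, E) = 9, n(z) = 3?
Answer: -2845237/9086 ≈ -313.15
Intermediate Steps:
m(H) = 2192/7 (m(H) = (⅐)*2192 = 2192/7)
I(N, E) = 3 (I(N, E) = (⅓)*9 = 3)
U = √581 ≈ 24.104
t = -518 (t = (-413 + 2*(-5)) - 95 = (-413 - 10) - 95 = -423 - 95 = -518)
q(A, W) = -3/1298 (q(A, W) = 3/(-1298) = 3*(-1/1298) = -3/1298)
q(U, t) - m(878) = -3/1298 - 1*2192/7 = -3/1298 - 2192/7 = -2845237/9086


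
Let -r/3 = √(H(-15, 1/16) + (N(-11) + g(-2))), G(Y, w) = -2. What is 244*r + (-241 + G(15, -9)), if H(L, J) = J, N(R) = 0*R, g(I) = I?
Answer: -243 - 183*I*√31 ≈ -243.0 - 1018.9*I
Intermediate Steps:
N(R) = 0
r = -3*I*√31/4 (r = -3*√(1/16 + (0 - 2)) = -3*√(1/16 - 2) = -3*I*√31/4 ≈ -4.1758*I)
244*r + (-241 + G(15, -9)) = 244*(-3*I*√31/4) + (-241 - 2) = -183*I*√31 - 243 = -243 - 183*I*√31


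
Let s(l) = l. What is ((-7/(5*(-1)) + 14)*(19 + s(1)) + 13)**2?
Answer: 103041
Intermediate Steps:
((-7/(5*(-1)) + 14)*(19 + s(1)) + 13)**2 = ((-7/(5*(-1)) + 14)*(19 + 1) + 13)**2 = ((-7/(-5) + 14)*20 + 13)**2 = ((-7*(-1/5) + 14)*20 + 13)**2 = ((7/5 + 14)*20 + 13)**2 = ((77/5)*20 + 13)**2 = (308 + 13)**2 = 321**2 = 103041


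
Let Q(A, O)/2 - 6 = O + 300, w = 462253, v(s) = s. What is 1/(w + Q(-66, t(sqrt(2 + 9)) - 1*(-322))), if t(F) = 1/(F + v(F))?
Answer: 5098599/2363246523890 - sqrt(11)/2363246523890 ≈ 2.1575e-6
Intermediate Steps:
t(F) = 1/(2*F) (t(F) = 1/(F + F) = 1/(2*F))
Q(A, O) = 612 + 2*O (Q(A, O) = 12 + 2*(O + 300) = 12 + 2*(300 + O) = 12 + (600 + 2*O) = 612 + 2*O)
1/(w + Q(-66, t(sqrt(2 + 9)) - 1*(-322))) = 1/(462253 + (612 + 2*(1/(2*(sqrt(2 + 9))) - 1*(-322)))) = 1/(462253 + (612 + 2*(1/(2*(sqrt(11))) + 322))) = 1/(462253 + (612 + 2*((sqrt(11)/11)/2 + 322))) = 1/(462253 + (612 + 2*(sqrt(11)/22 + 322))) = 1/(462253 + (612 + 2*(322 + sqrt(11)/22))) = 1/(462253 + (612 + (644 + sqrt(11)/11))) = 1/(462253 + (1256 + sqrt(11)/11)) = 1/(463509 + sqrt(11)/11)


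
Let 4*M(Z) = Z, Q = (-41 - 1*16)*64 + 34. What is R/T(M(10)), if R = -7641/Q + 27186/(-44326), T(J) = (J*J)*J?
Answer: 480889524/5006067625 ≈ 0.096061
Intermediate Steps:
Q = -3614 (Q = (-41 - 16)*64 + 34 = -57*64 + 34 = -3648 + 34 = -3614)
M(Z) = Z/4
T(J) = J³ (T(J) = J²*J = J³)
R = 120222381/80097082 (R = -7641/(-3614) + 27186/(-44326) = -7641*(-1/3614) + 27186*(-1/44326) = 7641/3614 - 13593/22163 = 120222381/80097082 ≈ 1.5010)
R/T(M(10)) = 120222381/(80097082*(((¼)*10)³)) = 120222381/(80097082*((5/2)³)) = 120222381/(80097082*(125/8)) = (120222381/80097082)*(8/125) = 480889524/5006067625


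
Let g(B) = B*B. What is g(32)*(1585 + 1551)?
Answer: 3211264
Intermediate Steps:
g(B) = B**2
g(32)*(1585 + 1551) = 32**2*(1585 + 1551) = 1024*3136 = 3211264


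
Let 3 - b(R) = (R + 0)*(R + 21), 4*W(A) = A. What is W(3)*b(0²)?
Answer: 9/4 ≈ 2.2500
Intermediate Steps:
W(A) = A/4
b(R) = 3 - R*(21 + R) (b(R) = 3 - (R + 0)*(R + 21) = 3 - R*(21 + R))
W(3)*b(0²) = ((¼)*3)*(3 - (0²)² - 21*0²) = 3*(3 - 1*0² - 21*0)/4 = 3*(3 - 1*0 + 0)/4 = 3*(3 + 0 + 0)/4 = (¾)*3 = 9/4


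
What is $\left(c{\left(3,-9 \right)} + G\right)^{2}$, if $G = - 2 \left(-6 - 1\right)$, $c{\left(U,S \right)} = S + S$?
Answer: $16$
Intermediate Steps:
$c{\left(U,S \right)} = 2 S$
$G = 14$ ($G = \left(-2\right) \left(-7\right) = 14$)
$\left(c{\left(3,-9 \right)} + G\right)^{2} = \left(2 \left(-9\right) + 14\right)^{2} = \left(-18 + 14\right)^{2} = \left(-4\right)^{2} = 16$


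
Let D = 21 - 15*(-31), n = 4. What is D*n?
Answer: 1944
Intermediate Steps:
D = 486 (D = 21 + 465 = 486)
D*n = 486*4 = 1944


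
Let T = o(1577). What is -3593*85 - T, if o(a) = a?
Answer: -306982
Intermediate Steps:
T = 1577
-3593*85 - T = -3593*85 - 1*1577 = -305405 - 1577 = -306982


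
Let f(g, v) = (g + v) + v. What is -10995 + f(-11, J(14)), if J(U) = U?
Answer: -10978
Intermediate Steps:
f(g, v) = g + 2*v
-10995 + f(-11, J(14)) = -10995 + (-11 + 2*14) = -10995 + (-11 + 28) = -10995 + 17 = -10978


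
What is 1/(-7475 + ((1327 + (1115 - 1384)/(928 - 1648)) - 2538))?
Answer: -720/6253651 ≈ -0.00011513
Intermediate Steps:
1/(-7475 + ((1327 + (1115 - 1384)/(928 - 1648)) - 2538)) = 1/(-7475 + ((1327 - 269/(-720)) - 2538)) = 1/(-7475 + ((1327 - 269*(-1/720)) - 2538)) = 1/(-7475 + ((1327 + 269/720) - 2538)) = 1/(-7475 + (955709/720 - 2538)) = 1/(-7475 - 871651/720) = 1/(-6253651/720) = -720/6253651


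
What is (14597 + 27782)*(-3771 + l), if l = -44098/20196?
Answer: -94982823709/594 ≈ -1.5990e+8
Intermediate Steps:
l = -1297/594 (l = -44098*1/20196 = -1297/594 ≈ -2.1835)
(14597 + 27782)*(-3771 + l) = (14597 + 27782)*(-3771 - 1297/594) = 42379*(-2241271/594) = -94982823709/594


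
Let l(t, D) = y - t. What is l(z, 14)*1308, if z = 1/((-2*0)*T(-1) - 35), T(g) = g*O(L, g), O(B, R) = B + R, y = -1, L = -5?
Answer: -44472/35 ≈ -1270.6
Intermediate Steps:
T(g) = g*(-5 + g)
z = -1/35 (z = 1/((-2*0)*(-(-5 - 1)) - 35) = 1/(0*(-1*(-6)) - 35) = 1/(0*6 - 35) = 1/(0 - 35) = 1/(-35) = -1/35 ≈ -0.028571)
l(t, D) = -1 - t
l(z, 14)*1308 = (-1 - 1*(-1/35))*1308 = (-1 + 1/35)*1308 = -34/35*1308 = -44472/35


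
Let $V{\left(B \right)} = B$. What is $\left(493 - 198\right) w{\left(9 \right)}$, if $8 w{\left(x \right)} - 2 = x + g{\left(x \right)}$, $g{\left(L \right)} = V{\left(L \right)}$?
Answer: $\frac{1475}{2} \approx 737.5$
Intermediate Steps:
$g{\left(L \right)} = L$
$w{\left(x \right)} = \frac{1}{4} + \frac{x}{4}$ ($w{\left(x \right)} = \frac{1}{4} + \frac{x + x}{8} = \frac{1}{4} + \frac{2 x}{8} = \frac{1}{4} + \frac{x}{4}$)
$\left(493 - 198\right) w{\left(9 \right)} = \left(493 - 198\right) \left(\frac{1}{4} + \frac{1}{4} \cdot 9\right) = 295 \left(\frac{1}{4} + \frac{9}{4}\right) = 295 \cdot \frac{5}{2} = \frac{1475}{2}$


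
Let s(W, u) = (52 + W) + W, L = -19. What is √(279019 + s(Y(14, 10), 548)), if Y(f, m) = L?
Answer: √279033 ≈ 528.24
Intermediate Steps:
Y(f, m) = -19
s(W, u) = 52 + 2*W
√(279019 + s(Y(14, 10), 548)) = √(279019 + (52 + 2*(-19))) = √(279019 + (52 - 38)) = √(279019 + 14) = √279033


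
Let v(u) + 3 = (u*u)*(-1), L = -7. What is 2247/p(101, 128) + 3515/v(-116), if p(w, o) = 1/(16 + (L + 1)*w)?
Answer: -17843003585/13459 ≈ -1.3257e+6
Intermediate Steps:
v(u) = -3 - u² (v(u) = -3 + (u*u)*(-1) = -3 + u²*(-1) = -3 - u²)
p(w, o) = 1/(16 - 6*w) (p(w, o) = 1/(16 + (-7 + 1)*w) = 1/(16 - 6*w))
2247/p(101, 128) + 3515/v(-116) = 2247/((1/(2*(8 - 3*101)))) + 3515/(-3 - 1*(-116)²) = 2247/((1/(2*(8 - 303)))) + 3515/(-3 - 1*13456) = 2247/(((½)/(-295))) + 3515/(-3 - 13456) = 2247/(((½)*(-1/295))) + 3515/(-13459) = 2247/(-1/590) + 3515*(-1/13459) = 2247*(-590) - 3515/13459 = -1325730 - 3515/13459 = -17843003585/13459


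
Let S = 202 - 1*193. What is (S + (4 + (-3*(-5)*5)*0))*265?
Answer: 3445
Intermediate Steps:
S = 9 (S = 202 - 193 = 9)
(S + (4 + (-3*(-5)*5)*0))*265 = (9 + (4 + (-3*(-5)*5)*0))*265 = (9 + (4 + (15*5)*0))*265 = (9 + (4 + 75*0))*265 = (9 + (4 + 0))*265 = (9 + 4)*265 = 13*265 = 3445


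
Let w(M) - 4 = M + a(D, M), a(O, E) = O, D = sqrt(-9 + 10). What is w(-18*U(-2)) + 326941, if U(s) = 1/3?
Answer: 326940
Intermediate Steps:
D = 1 (D = sqrt(1) = 1)
U(s) = 1/3
w(M) = 5 + M (w(M) = 4 + (M + 1) = 4 + (1 + M) = 5 + M)
w(-18*U(-2)) + 326941 = (5 - 18*1/3) + 326941 = (5 - 6) + 326941 = -1 + 326941 = 326940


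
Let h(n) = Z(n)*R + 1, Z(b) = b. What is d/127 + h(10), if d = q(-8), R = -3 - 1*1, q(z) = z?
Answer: -4961/127 ≈ -39.063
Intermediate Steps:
R = -4 (R = -3 - 1 = -4)
d = -8
h(n) = 1 - 4*n (h(n) = n*(-4) + 1 = -4*n + 1 = 1 - 4*n)
d/127 + h(10) = -8/127 + (1 - 4*10) = (1/127)*(-8) + (1 - 40) = -8/127 - 39 = -4961/127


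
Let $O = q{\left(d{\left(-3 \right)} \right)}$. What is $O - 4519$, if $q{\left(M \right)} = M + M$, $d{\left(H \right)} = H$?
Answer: $-4525$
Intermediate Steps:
$q{\left(M \right)} = 2 M$
$O = -6$ ($O = 2 \left(-3\right) = -6$)
$O - 4519 = -6 - 4519 = -4525$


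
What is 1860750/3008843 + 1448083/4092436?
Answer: 11972054684969/12313497411548 ≈ 0.97227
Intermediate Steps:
1860750/3008843 + 1448083/4092436 = 11972054684969/12313497411548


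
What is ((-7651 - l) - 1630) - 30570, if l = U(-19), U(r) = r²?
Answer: -40212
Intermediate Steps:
l = 361 (l = (-19)² = 361)
((-7651 - l) - 1630) - 30570 = ((-7651 - 1*361) - 1630) - 30570 = ((-7651 - 361) - 1630) - 30570 = (-8012 - 1630) - 30570 = -9642 - 30570 = -40212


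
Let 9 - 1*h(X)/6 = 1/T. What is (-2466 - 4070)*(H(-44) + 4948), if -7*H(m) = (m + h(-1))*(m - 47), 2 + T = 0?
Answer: -33444712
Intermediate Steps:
T = -2 (T = -2 + 0 = -2)
h(X) = 57 (h(X) = 54 - 6/(-2) = 54 - 6*(-½) = 54 + 3 = 57)
H(m) = -(-47 + m)*(57 + m)/7 (H(m) = -(m + 57)*(m - 47)/7 = -(57 + m)*(-47 + m)/7 = -(-47 + m)*(57 + m)/7)
(-2466 - 4070)*(H(-44) + 4948) = (-2466 - 4070)*((2679/7 - 10/7*(-44) - ⅐*(-44)²) + 4948) = -6536*((2679/7 + 440/7 - ⅐*1936) + 4948) = -6536*((2679/7 + 440/7 - 1936/7) + 4948) = -6536*(169 + 4948) = -6536*5117 = -33444712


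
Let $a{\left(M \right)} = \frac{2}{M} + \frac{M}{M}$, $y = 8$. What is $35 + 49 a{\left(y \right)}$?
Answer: $\frac{385}{4} \approx 96.25$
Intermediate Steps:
$a{\left(M \right)} = 1 + \frac{2}{M}$ ($a{\left(M \right)} = \frac{2}{M} + 1 = 1 + \frac{2}{M}$)
$35 + 49 a{\left(y \right)} = 35 + 49 \frac{2 + 8}{8} = 35 + 49 \cdot \frac{1}{8} \cdot 10 = 35 + 49 \cdot \frac{5}{4} = 35 + \frac{245}{4} = \frac{385}{4}$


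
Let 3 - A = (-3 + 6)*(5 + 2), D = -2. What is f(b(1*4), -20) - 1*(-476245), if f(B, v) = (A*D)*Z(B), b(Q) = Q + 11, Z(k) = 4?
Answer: 476389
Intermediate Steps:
b(Q) = 11 + Q
A = -18 (A = 3 - (-3 + 6)*(5 + 2) = 3 - 3*7 = 3 - 1*21 = 3 - 21 = -18)
f(B, v) = 144 (f(B, v) = -18*(-2)*4 = 36*4 = 144)
f(b(1*4), -20) - 1*(-476245) = 144 - 1*(-476245) = 144 + 476245 = 476389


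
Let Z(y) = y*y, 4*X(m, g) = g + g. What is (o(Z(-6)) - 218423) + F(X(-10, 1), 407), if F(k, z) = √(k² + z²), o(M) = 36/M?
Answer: -218422 + √662597/2 ≈ -2.1802e+5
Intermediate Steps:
X(m, g) = g/2 (X(m, g) = (g + g)/4 = (2*g)/4 = g/2)
Z(y) = y²
(o(Z(-6)) - 218423) + F(X(-10, 1), 407) = (36/((-6)²) - 218423) + √(((½)*1)² + 407²) = (36/36 - 218423) + √((½)² + 165649) = (36*(1/36) - 218423) + √(¼ + 165649) = (1 - 218423) + √(662597/4) = -218422 + √662597/2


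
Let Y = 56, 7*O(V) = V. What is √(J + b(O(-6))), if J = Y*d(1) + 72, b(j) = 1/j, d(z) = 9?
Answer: √20694/6 ≈ 23.976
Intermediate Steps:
O(V) = V/7
J = 576 (J = 56*9 + 72 = 504 + 72 = 576)
√(J + b(O(-6))) = √(576 + 1/((⅐)*(-6))) = √(576 + 1/(-6/7)) = √(576 - 7/6) = √(3449/6) = √20694/6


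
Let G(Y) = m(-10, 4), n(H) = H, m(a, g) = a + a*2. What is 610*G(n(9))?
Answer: -18300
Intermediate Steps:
m(a, g) = 3*a (m(a, g) = a + 2*a = 3*a)
G(Y) = -30 (G(Y) = 3*(-10) = -30)
610*G(n(9)) = 610*(-30) = -18300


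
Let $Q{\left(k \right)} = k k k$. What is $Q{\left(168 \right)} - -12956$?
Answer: $4754588$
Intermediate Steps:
$Q{\left(k \right)} = k^{3}$ ($Q{\left(k \right)} = k^{2} k = k^{3}$)
$Q{\left(168 \right)} - -12956 = 168^{3} - -12956 = 4741632 + 12956 = 4754588$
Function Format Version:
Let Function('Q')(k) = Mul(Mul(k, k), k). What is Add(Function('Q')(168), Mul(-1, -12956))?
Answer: 4754588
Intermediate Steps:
Function('Q')(k) = Pow(k, 3) (Function('Q')(k) = Mul(Pow(k, 2), k) = Pow(k, 3))
Add(Function('Q')(168), Mul(-1, -12956)) = Add(Pow(168, 3), Mul(-1, -12956)) = Add(4741632, 12956) = 4754588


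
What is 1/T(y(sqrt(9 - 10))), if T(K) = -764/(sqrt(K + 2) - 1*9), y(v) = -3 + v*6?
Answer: 9/764 - sqrt(-1 + 6*I)/764 ≈ 0.0096935 - 0.0024632*I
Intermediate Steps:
y(v) = -3 + 6*v
T(K) = -764/(-9 + sqrt(2 + K)) (T(K) = -764/(sqrt(2 + K) - 9) = -764/(-9 + sqrt(2 + K)))
1/T(y(sqrt(9 - 10))) = 1/(-764/(-9 + sqrt(2 + (-3 + 6*sqrt(9 - 10))))) = 1/(-764/(-9 + sqrt(2 + (-3 + 6*sqrt(-1))))) = 1/(-764/(-9 + sqrt(2 + (-3 + 6*I)))) = 1/(-764/(-9 + sqrt(-1 + 6*I))) = 9/764 - sqrt(-1 + 6*I)/764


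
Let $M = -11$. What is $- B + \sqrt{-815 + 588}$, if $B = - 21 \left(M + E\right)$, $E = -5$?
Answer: $-336 + i \sqrt{227} \approx -336.0 + 15.067 i$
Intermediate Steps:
$B = 336$ ($B = - 21 \left(-11 - 5\right) = \left(-21\right) \left(-16\right) = 336$)
$- B + \sqrt{-815 + 588} = \left(-1\right) 336 + \sqrt{-815 + 588} = -336 + \sqrt{-227} = -336 + i \sqrt{227}$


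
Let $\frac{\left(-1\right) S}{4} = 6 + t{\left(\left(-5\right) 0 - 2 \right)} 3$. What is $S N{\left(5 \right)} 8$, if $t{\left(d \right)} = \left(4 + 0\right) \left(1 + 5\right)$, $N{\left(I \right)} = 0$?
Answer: $0$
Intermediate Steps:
$t{\left(d \right)} = 24$ ($t{\left(d \right)} = 4 \cdot 6 = 24$)
$S = -312$ ($S = - 4 \left(6 + 24 \cdot 3\right) = - 4 \left(6 + 72\right) = \left(-4\right) 78 = -312$)
$S N{\left(5 \right)} 8 = \left(-312\right) 0 \cdot 8 = 0 \cdot 8 = 0$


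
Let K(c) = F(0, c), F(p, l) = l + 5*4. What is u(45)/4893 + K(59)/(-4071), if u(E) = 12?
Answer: -112565/6639801 ≈ -0.016953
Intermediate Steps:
F(p, l) = 20 + l (F(p, l) = l + 20 = 20 + l)
K(c) = 20 + c
u(45)/4893 + K(59)/(-4071) = 12/4893 + (20 + 59)/(-4071) = 12*(1/4893) + 79*(-1/4071) = 4/1631 - 79/4071 = -112565/6639801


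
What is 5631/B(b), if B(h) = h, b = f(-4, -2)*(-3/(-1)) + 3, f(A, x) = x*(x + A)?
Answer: 1877/13 ≈ 144.38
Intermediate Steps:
f(A, x) = x*(A + x)
b = 39 (b = (-2*(-4 - 2))*(-3/(-1)) + 3 = (-2*(-6))*(-3*(-1)) + 3 = 12*3 + 3 = 36 + 3 = 39)
5631/B(b) = 5631/39 = 5631*(1/39) = 1877/13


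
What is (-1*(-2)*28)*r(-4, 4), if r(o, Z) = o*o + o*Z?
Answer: 0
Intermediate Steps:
r(o, Z) = o² + Z*o
(-1*(-2)*28)*r(-4, 4) = (-1*(-2)*28)*(-4*(4 - 4)) = (2*28)*(-4*0) = 56*0 = 0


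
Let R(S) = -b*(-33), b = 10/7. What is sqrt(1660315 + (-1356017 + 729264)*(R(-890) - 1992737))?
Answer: sqrt(61197374311094)/7 ≈ 1.1176e+6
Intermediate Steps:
b = 10/7 (b = 10*(1/7) = 10/7 ≈ 1.4286)
R(S) = 330/7 (R(S) = -1*10/7*(-33) = -10/7*(-33) = 330/7)
sqrt(1660315 + (-1356017 + 729264)*(R(-890) - 1992737)) = sqrt(1660315 + (-1356017 + 729264)*(330/7 - 1992737)) = sqrt(1660315 - 626753*(-13948829/7)) = sqrt(1660315 + 8742470422237/7) = sqrt(8742482044442/7) = sqrt(61197374311094)/7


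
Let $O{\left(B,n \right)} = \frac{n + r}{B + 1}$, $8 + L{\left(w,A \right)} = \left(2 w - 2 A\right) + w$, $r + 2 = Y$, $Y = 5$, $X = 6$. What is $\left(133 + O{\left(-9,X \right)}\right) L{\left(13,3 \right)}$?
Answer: $\frac{26375}{8} \approx 3296.9$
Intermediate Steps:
$r = 3$ ($r = -2 + 5 = 3$)
$L{\left(w,A \right)} = -8 - 2 A + 3 w$ ($L{\left(w,A \right)} = -8 + \left(\left(2 w - 2 A\right) + w\right) = -8 + \left(\left(- 2 A + 2 w\right) + w\right) = -8 - \left(- 3 w + 2 A\right) = -8 - 2 A + 3 w$)
$O{\left(B,n \right)} = \frac{3 + n}{1 + B}$ ($O{\left(B,n \right)} = \frac{n + 3}{B + 1} = \frac{3 + n}{1 + B}$)
$\left(133 + O{\left(-9,X \right)}\right) L{\left(13,3 \right)} = \left(133 + \frac{3 + 6}{1 - 9}\right) \left(-8 - 6 + 3 \cdot 13\right) = \left(133 + \frac{1}{-8} \cdot 9\right) \left(-8 - 6 + 39\right) = \left(133 - \frac{9}{8}\right) 25 = \frac{1055}{8} \cdot 25 = \frac{26375}{8}$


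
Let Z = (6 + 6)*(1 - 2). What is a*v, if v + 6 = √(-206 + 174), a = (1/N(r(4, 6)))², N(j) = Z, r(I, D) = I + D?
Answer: -1/24 + I*√2/36 ≈ -0.041667 + 0.039284*I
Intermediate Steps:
r(I, D) = D + I
Z = -12 (Z = 12*(-1) = -12)
N(j) = -12
a = 1/144 (a = (1/(-12))² = (-1/12)² = 1/144 ≈ 0.0069444)
v = -6 + 4*I*√2 (v = -6 + √(-206 + 174) = -6 + √(-32) = -6 + 4*I*√2 ≈ -6.0 + 5.6569*I)
a*v = (-6 + 4*I*√2)/144 = -1/24 + I*√2/36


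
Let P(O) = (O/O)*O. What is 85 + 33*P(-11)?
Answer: -278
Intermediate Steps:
P(O) = O (P(O) = 1*O = O)
85 + 33*P(-11) = 85 + 33*(-11) = 85 - 363 = -278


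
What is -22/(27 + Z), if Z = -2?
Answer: -22/25 ≈ -0.88000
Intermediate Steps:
-22/(27 + Z) = -22/(27 - 2) = -22/25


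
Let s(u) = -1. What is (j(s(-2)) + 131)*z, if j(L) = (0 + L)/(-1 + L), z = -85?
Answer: -22355/2 ≈ -11178.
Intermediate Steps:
j(L) = L/(-1 + L)
(j(s(-2)) + 131)*z = (-1/(-1 - 1) + 131)*(-85) = (-1/(-2) + 131)*(-85) = (-1*(-½) + 131)*(-85) = (½ + 131)*(-85) = (263/2)*(-85) = -22355/2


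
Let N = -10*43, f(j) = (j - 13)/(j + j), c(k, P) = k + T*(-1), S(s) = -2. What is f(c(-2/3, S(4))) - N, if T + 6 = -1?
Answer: 8160/19 ≈ 429.47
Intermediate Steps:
T = -7 (T = -6 - 1 = -7)
c(k, P) = 7 + k (c(k, P) = k - 7*(-1) = k + 7 = 7 + k)
f(j) = (-13 + j)/(2*j) (f(j) = (-13 + j)/((2*j)) = (-13 + j)*(1/(2*j)) = (-13 + j)/(2*j))
N = -430
f(c(-2/3, S(4))) - N = (-13 + (7 - 2/3))/(2*(7 - 2/3)) - 1*(-430) = (-13 + (7 - 2*⅓))/(2*(7 - 2*⅓)) + 430 = (-13 + (7 - ⅔))/(2*(7 - ⅔)) + 430 = (-13 + 19/3)/(2*(19/3)) + 430 = (½)*(3/19)*(-20/3) + 430 = -10/19 + 430 = 8160/19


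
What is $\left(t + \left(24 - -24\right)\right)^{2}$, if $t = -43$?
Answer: $25$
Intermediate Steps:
$\left(t + \left(24 - -24\right)\right)^{2} = \left(-43 + \left(24 - -24\right)\right)^{2} = \left(-43 + \left(24 + 24\right)\right)^{2} = \left(-43 + 48\right)^{2} = 5^{2} = 25$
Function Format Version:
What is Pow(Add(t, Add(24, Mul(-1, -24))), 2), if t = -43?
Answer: 25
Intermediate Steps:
Pow(Add(t, Add(24, Mul(-1, -24))), 2) = Pow(Add(-43, Add(24, Mul(-1, -24))), 2) = Pow(Add(-43, Add(24, 24)), 2) = Pow(Add(-43, 48), 2) = Pow(5, 2) = 25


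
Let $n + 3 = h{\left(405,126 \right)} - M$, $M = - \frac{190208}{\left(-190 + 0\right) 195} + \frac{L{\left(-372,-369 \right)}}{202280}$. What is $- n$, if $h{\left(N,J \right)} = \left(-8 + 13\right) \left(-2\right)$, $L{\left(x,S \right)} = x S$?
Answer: $\frac{271133107}{14412450} \approx 18.812$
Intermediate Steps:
$L{\left(x,S \right)} = S x$
$h{\left(N,J \right)} = -10$ ($h{\left(N,J \right)} = 5 \left(-2\right) = -10$)
$M = \frac{83771257}{14412450}$ ($M = - \frac{190208}{\left(-190 + 0\right) 195} + \frac{\left(-369\right) \left(-372\right)}{202280} = - \frac{190208}{\left(-190\right) 195} + 137268 \cdot \frac{1}{202280} = - \frac{190208}{-37050} + \frac{34317}{50570} = \left(-190208\right) \left(- \frac{1}{37050}\right) + \frac{34317}{50570} = \frac{95104}{18525} + \frac{34317}{50570} = \frac{83771257}{14412450} \approx 5.8124$)
$n = - \frac{271133107}{14412450}$ ($n = -3 - \frac{227895757}{14412450} = - \frac{271133107}{14412450} \approx -18.812$)
$- n = \left(-1\right) \left(- \frac{271133107}{14412450}\right) = \frac{271133107}{14412450}$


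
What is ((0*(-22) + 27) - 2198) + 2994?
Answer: 823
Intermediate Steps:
((0*(-22) + 27) - 2198) + 2994 = ((0 + 27) - 2198) + 2994 = (27 - 2198) + 2994 = -2171 + 2994 = 823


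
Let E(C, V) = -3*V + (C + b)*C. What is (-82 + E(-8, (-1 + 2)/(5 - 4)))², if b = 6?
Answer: 4761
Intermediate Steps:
E(C, V) = -3*V + C*(6 + C) (E(C, V) = -3*V + (C + 6)*C = -3*V + (6 + C)*C = -3*V + C*(6 + C))
(-82 + E(-8, (-1 + 2)/(5 - 4)))² = (-82 + ((-8)² - 3*(-1 + 2)/(5 - 4) + 6*(-8)))² = (-82 + (64 - 3/1 - 48))² = (-82 + (64 - 3 - 48))² = (-82 + 13)² = (-69)² = 4761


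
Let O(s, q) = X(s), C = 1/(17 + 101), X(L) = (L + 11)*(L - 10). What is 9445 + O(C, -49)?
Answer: 129980659/13924 ≈ 9335.0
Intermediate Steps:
X(L) = (-10 + L)*(11 + L) (X(L) = (11 + L)*(-10 + L) = (-10 + L)*(11 + L))
C = 1/118 ≈ 0.0084746
O(s, q) = -110 + s + s²
9445 + O(C, -49) = 9445 + (-110 + 1/118 + (1/118)²) = 9445 + (-110 + 1/118 + 1/13924) = 9445 - 1531521/13924 = 129980659/13924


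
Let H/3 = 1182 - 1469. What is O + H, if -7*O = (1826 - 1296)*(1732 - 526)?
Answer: -645207/7 ≈ -92172.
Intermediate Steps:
O = -639180/7 (O = -(1826 - 1296)*(1732 - 526)/7 = -530*1206/7 = -1/7*639180 = -639180/7 ≈ -91311.)
H = -861 (H = 3*(1182 - 1469) = 3*(-287) = -861)
O + H = -639180/7 - 861 = -645207/7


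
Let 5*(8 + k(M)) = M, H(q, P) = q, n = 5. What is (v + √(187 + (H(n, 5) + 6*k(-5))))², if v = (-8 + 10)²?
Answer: (4 + √138)² ≈ 247.98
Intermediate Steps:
k(M) = -8 + M/5
v = 4 (v = 2² = 4)
(v + √(187 + (H(n, 5) + 6*k(-5))))² = (4 + √(187 + (5 + 6*(-8 + (⅕)*(-5)))))² = (4 + √(187 + (5 + 6*(-8 - 1))))² = (4 + √(187 + (5 + 6*(-9))))² = (4 + √(187 + (5 - 54)))² = (4 + √(187 - 49))² = (4 + √138)²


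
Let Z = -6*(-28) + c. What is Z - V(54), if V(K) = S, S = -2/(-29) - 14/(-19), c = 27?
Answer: 107001/551 ≈ 194.19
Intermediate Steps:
S = 444/551 (S = -2*(-1/29) - 14*(-1/19) = 2/29 + 14/19 = 444/551 ≈ 0.80581)
V(K) = 444/551
Z = 195 (Z = -6*(-28) + 27 = 168 + 27 = 195)
Z - V(54) = 195 - 1*444/551 = 195 - 444/551 = 107001/551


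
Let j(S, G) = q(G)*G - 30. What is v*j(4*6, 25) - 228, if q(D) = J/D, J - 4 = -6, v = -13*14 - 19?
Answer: 6204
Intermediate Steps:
v = -201 (v = -182 - 19 = -201)
J = -2 (J = 4 - 6 = -2)
q(D) = -2/D
j(S, G) = -32 (j(S, G) = (-2/G)*G - 30 = -2 - 30 = -32)
v*j(4*6, 25) - 228 = -201*(-32) - 228 = 6432 - 228 = 6204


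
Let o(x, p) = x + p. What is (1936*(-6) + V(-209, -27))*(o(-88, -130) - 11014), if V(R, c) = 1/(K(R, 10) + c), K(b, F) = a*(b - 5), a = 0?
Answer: 130471328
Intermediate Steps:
o(x, p) = p + x
K(b, F) = 0 (K(b, F) = 0*(b - 5) = 0*(-5 + b) = 0)
V(R, c) = 1/c (V(R, c) = 1/(0 + c) = 1/c)
(1936*(-6) + V(-209, -27))*(o(-88, -130) - 11014) = (1936*(-6) + 1/(-27))*((-130 - 88) - 11014) = (-11616 - 1/27)*(-218 - 11014) = -313633/27*(-11232) = 130471328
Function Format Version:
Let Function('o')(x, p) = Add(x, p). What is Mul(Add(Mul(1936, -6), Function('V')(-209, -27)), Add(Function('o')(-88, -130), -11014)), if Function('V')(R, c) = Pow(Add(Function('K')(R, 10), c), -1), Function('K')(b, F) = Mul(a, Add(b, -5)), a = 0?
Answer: 130471328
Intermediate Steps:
Function('o')(x, p) = Add(p, x)
Function('K')(b, F) = 0 (Function('K')(b, F) = Mul(0, Add(b, -5)) = Mul(0, Add(-5, b)) = 0)
Function('V')(R, c) = Pow(c, -1) (Function('V')(R, c) = Pow(Add(0, c), -1) = Pow(c, -1))
Mul(Add(Mul(1936, -6), Function('V')(-209, -27)), Add(Function('o')(-88, -130), -11014)) = Mul(Add(Mul(1936, -6), Pow(-27, -1)), Add(Add(-130, -88), -11014)) = Mul(Add(-11616, Rational(-1, 27)), Add(-218, -11014)) = Mul(Rational(-313633, 27), -11232) = 130471328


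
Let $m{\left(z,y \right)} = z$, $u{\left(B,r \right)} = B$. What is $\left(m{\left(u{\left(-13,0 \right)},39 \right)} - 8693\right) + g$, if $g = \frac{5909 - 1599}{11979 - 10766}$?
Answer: $- \frac{10556068}{1213} \approx -8702.5$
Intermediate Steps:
$g = \frac{4310}{1213} \approx 3.5532$
$\left(m{\left(u{\left(-13,0 \right)},39 \right)} - 8693\right) + g = \left(-13 - 8693\right) + \frac{4310}{1213} = -8706 + \frac{4310}{1213} = - \frac{10556068}{1213}$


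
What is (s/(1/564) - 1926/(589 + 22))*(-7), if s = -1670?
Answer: 4028434242/611 ≈ 6.5932e+6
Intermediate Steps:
(s/(1/564) - 1926/(589 + 22))*(-7) = (-1670/(1/564) - 1926/(589 + 22))*(-7) = (-1670/1/564 - 1926/611)*(-7) = (-1670*564 - 1926*1/611)*(-7) = (-941880 - 1926/611)*(-7) = -575490606/611*(-7) = 4028434242/611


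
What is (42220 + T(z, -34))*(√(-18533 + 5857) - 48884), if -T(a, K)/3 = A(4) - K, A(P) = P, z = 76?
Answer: -2058309704 + 84212*I*√3169 ≈ -2.0583e+9 + 4.7406e+6*I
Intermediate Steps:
T(a, K) = -12 + 3*K (T(a, K) = -3*(4 - K) = -12 + 3*K)
(42220 + T(z, -34))*(√(-18533 + 5857) - 48884) = (42220 + (-12 + 3*(-34)))*(√(-18533 + 5857) - 48884) = (42220 + (-12 - 102))*(√(-12676) - 48884) = (42220 - 114)*(2*I*√3169 - 48884) = 42106*(-48884 + 2*I*√3169) = -2058309704 + 84212*I*√3169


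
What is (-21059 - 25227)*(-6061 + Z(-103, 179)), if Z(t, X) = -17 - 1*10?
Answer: 281789168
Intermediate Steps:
Z(t, X) = -27 (Z(t, X) = -17 - 10 = -27)
(-21059 - 25227)*(-6061 + Z(-103, 179)) = (-21059 - 25227)*(-6061 - 27) = -46286*(-6088) = 281789168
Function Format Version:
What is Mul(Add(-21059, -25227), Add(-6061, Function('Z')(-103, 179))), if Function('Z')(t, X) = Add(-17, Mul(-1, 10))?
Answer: 281789168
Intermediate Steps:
Function('Z')(t, X) = -27 (Function('Z')(t, X) = Add(-17, -10) = -27)
Mul(Add(-21059, -25227), Add(-6061, Function('Z')(-103, 179))) = Mul(Add(-21059, -25227), Add(-6061, -27)) = Mul(-46286, -6088) = 281789168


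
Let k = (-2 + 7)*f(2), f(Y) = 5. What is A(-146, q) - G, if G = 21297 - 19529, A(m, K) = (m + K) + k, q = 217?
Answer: -1672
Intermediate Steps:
k = 25 (k = (-2 + 7)*5 = 5*5 = 25)
A(m, K) = 25 + K + m (A(m, K) = (m + K) + 25 = (K + m) + 25 = 25 + K + m)
G = 1768
A(-146, q) - G = (25 + 217 - 146) - 1*1768 = 96 - 1768 = -1672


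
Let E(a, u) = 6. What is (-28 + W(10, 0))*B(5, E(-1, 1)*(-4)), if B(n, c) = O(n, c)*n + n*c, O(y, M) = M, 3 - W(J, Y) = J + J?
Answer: 10800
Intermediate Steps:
W(J, Y) = 3 - 2*J (W(J, Y) = 3 - (J + J) = 3 - 2*J)
B(n, c) = 2*c*n (B(n, c) = c*n + n*c = c*n + c*n = 2*c*n)
(-28 + W(10, 0))*B(5, E(-1, 1)*(-4)) = (-28 + (3 - 2*10))*(2*(6*(-4))*5) = (-28 + (3 - 20))*(2*(-24)*5) = (-28 - 17)*(-240) = -45*(-240) = 10800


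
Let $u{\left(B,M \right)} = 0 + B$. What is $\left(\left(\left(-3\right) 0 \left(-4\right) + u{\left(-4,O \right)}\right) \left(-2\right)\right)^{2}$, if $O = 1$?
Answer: $64$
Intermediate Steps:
$u{\left(B,M \right)} = B$
$\left(\left(\left(-3\right) 0 \left(-4\right) + u{\left(-4,O \right)}\right) \left(-2\right)\right)^{2} = \left(\left(\left(-3\right) 0 \left(-4\right) - 4\right) \left(-2\right)\right)^{2} = \left(\left(0 \left(-4\right) - 4\right) \left(-2\right)\right)^{2} = \left(\left(0 - 4\right) \left(-2\right)\right)^{2} = \left(\left(-4\right) \left(-2\right)\right)^{2} = 8^{2} = 64$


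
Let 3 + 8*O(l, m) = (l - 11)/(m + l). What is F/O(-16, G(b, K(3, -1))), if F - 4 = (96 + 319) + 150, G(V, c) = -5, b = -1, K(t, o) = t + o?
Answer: -7966/3 ≈ -2655.3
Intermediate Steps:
K(t, o) = o + t
F = 569 (F = 4 + ((96 + 319) + 150) = 4 + (415 + 150) = 4 + 565 = 569)
O(l, m) = -3/8 + (-11 + l)/(8*(l + m)) (O(l, m) = -3/8 + ((l - 11)/(m + l))/8 = -3/8 + ((-11 + l)/(l + m))/8 = -3/8 + (-11 + l)/(8*(l + m)))
F/O(-16, G(b, K(3, -1))) = 569/(((-11 - 3*(-5) - 2*(-16))/(8*(-16 - 5)))) = 569/(((1/8)*(-11 + 15 + 32)/(-21))) = 569/(((1/8)*(-1/21)*36)) = 569/(-3/14) = 569*(-14/3) = -7966/3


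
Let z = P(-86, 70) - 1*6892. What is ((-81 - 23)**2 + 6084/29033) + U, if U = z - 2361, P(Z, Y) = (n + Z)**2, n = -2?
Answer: 270216215/29033 ≈ 9307.2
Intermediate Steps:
P(Z, Y) = (-2 + Z)**2
z = 852 (z = (-2 - 86)**2 - 1*6892 = (-88)**2 - 6892 = 7744 - 6892 = 852)
U = -1509 (U = 852 - 2361 = -1509)
((-81 - 23)**2 + 6084/29033) + U = ((-81 - 23)**2 + 6084/29033) - 1509 = ((-104)**2 + 6084*(1/29033)) - 1509 = (10816 + 6084/29033) - 1509 = 314027012/29033 - 1509 = 270216215/29033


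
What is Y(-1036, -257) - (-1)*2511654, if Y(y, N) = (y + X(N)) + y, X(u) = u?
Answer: 2509325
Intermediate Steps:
Y(y, N) = N + 2*y (Y(y, N) = (y + N) + y = (N + y) + y = N + 2*y)
Y(-1036, -257) - (-1)*2511654 = (-257 + 2*(-1036)) - (-1)*2511654 = (-257 - 2072) - 1*(-2511654) = -2329 + 2511654 = 2509325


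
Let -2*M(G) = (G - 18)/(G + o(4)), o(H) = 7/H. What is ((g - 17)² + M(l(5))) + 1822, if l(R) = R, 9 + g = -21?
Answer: 108863/27 ≈ 4032.0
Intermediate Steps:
g = -30 (g = -9 - 21 = -30)
M(G) = -(-18 + G)/(2*(7/4 + G)) (M(G) = -(G - 18)/(2*(G + 7/4)) = -(-18 + G)/(2*(G + 7*(¼))) = -(-18 + G)/(2*(G + 7/4)) = -(-18 + G)/(2*(7/4 + G)))
((g - 17)² + M(l(5))) + 1822 = ((-30 - 17)² + 2*(18 - 1*5)/(7 + 4*5)) + 1822 = ((-47)² + 2*(18 - 5)/(7 + 20)) + 1822 = (2209 + 2*13/27) + 1822 = (2209 + 2*(1/27)*13) + 1822 = (2209 + 26/27) + 1822 = 59669/27 + 1822 = 108863/27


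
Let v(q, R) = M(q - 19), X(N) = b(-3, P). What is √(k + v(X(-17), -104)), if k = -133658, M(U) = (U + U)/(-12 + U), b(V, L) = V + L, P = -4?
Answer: 6*I*√1340279/19 ≈ 365.59*I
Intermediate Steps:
b(V, L) = L + V
M(U) = 2*U/(-12 + U) (M(U) = (2*U)/(-12 + U) = 2*U/(-12 + U))
X(N) = -7 (X(N) = -4 - 3 = -7)
v(q, R) = 2*(-19 + q)/(-31 + q) (v(q, R) = 2*(q - 19)/(-12 + (q - 19)) = 2*(-19 + q)/(-12 + (-19 + q)) = 2*(-19 + q)/(-31 + q))
√(k + v(X(-17), -104)) = √(-133658 + 2*(-19 - 7)/(-31 - 7)) = √(-133658 + 2*(-26)/(-38)) = √(-133658 + 2*(-1/38)*(-26)) = √(-133658 + 26/19) = √(-2539476/19) = 6*I*√1340279/19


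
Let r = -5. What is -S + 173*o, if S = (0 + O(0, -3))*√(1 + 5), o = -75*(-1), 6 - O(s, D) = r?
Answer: 12975 - 11*√6 ≈ 12948.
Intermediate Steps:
O(s, D) = 11 (O(s, D) = 6 - 1*(-5) = 6 + 5 = 11)
o = 75
S = 11*√6 (S = (0 + 11)*√(1 + 5) = 11*√6 ≈ 26.944)
-S + 173*o = -11*√6 + 173*75 = -11*√6 + 12975 = 12975 - 11*√6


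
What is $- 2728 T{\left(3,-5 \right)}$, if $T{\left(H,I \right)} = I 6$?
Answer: $81840$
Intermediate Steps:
$T{\left(H,I \right)} = 6 I$
$- 2728 T{\left(3,-5 \right)} = - 2728 \cdot 6 \left(-5\right) = \left(-2728\right) \left(-30\right) = 81840$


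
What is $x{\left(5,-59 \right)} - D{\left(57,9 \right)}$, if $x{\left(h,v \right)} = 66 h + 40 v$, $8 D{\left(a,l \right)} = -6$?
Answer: $- \frac{8117}{4} \approx -2029.3$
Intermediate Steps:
$D{\left(a,l \right)} = - \frac{3}{4}$ ($D{\left(a,l \right)} = \frac{1}{8} \left(-6\right) = - \frac{3}{4}$)
$x{\left(h,v \right)} = 40 v + 66 h$
$x{\left(5,-59 \right)} - D{\left(57,9 \right)} = \left(40 \left(-59\right) + 66 \cdot 5\right) - - \frac{3}{4} = \left(-2360 + 330\right) + \frac{3}{4} = -2030 + \frac{3}{4} = - \frac{8117}{4}$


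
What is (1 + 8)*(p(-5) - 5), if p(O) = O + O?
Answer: -135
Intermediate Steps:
p(O) = 2*O
(1 + 8)*(p(-5) - 5) = (1 + 8)*(2*(-5) - 5) = 9*(-10 - 5) = 9*(-15) = -135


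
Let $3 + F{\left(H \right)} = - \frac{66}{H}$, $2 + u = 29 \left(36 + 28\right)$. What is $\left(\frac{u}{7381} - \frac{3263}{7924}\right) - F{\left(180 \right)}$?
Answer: $\frac{2812699117}{877305660} \approx 3.2061$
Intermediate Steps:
$u = 1854$ ($u = -2 + 29 \left(36 + 28\right) = -2 + 29 \cdot 64 = -2 + 1856 = 1854$)
$F{\left(H \right)} = -3 - \frac{66}{H}$
$\left(\frac{u}{7381} - \frac{3263}{7924}\right) - F{\left(180 \right)} = \left(\frac{1854}{7381} - \frac{3263}{7924}\right) - \left(-3 - \frac{66}{180}\right) = \left(1854 \cdot \frac{1}{7381} - \frac{3263}{7924}\right) - \left(-3 - \frac{11}{30}\right) = \left(\frac{1854}{7381} - \frac{3263}{7924}\right) - \left(-3 - \frac{11}{30}\right) = - \frac{9393107}{58487044} - - \frac{101}{30} = - \frac{9393107}{58487044} + \frac{101}{30} = \frac{2812699117}{877305660}$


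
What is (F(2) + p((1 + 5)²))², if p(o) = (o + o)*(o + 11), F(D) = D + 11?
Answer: 11539609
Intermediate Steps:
F(D) = 11 + D
p(o) = 2*o*(11 + o) (p(o) = (2*o)*(11 + o) = 2*o*(11 + o))
(F(2) + p((1 + 5)²))² = ((11 + 2) + 2*(1 + 5)²*(11 + (1 + 5)²))² = (13 + 2*6²*(11 + 6²))² = (13 + 2*36*(11 + 36))² = (13 + 2*36*47)² = (13 + 3384)² = 3397² = 11539609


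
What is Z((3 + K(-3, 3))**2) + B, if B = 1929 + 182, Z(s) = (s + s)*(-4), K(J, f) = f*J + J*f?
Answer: 311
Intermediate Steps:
K(J, f) = 2*J*f (K(J, f) = J*f + J*f = 2*J*f)
Z(s) = -8*s (Z(s) = (2*s)*(-4) = -8*s)
B = 2111
Z((3 + K(-3, 3))**2) + B = -8*(3 + 2*(-3)*3)**2 + 2111 = -8*(3 - 18)**2 + 2111 = -8*(-15)**2 + 2111 = -8*225 + 2111 = -1800 + 2111 = 311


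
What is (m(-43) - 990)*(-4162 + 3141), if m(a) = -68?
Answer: 1080218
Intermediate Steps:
(m(-43) - 990)*(-4162 + 3141) = (-68 - 990)*(-4162 + 3141) = -1058*(-1021) = 1080218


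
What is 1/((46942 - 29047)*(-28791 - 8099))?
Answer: -1/660146550 ≈ -1.5148e-9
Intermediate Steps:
1/((46942 - 29047)*(-28791 - 8099)) = 1/(17895*(-36890)) = 1/(-660146550) = -1/660146550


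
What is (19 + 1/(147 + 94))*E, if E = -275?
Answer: -1259500/241 ≈ -5226.1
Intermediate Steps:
(19 + 1/(147 + 94))*E = (19 + 1/(147 + 94))*(-275) = (19 + 1/241)*(-275) = (4580/241)*(-275) = -1259500/241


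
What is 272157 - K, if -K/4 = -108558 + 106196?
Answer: 262709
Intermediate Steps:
K = 9448 (K = -4*(-108558 + 106196) = -4*(-2362) = 9448)
272157 - K = 272157 - 1*9448 = 272157 - 9448 = 262709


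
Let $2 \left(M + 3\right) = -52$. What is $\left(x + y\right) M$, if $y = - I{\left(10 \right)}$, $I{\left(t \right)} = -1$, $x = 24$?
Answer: $-725$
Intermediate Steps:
$M = -29$ ($M = -3 + \frac{1}{2} \left(-52\right) = -3 - 26 = -29$)
$y = 1$ ($y = \left(-1\right) \left(-1\right) = 1$)
$\left(x + y\right) M = \left(24 + 1\right) \left(-29\right) = 25 \left(-29\right) = -725$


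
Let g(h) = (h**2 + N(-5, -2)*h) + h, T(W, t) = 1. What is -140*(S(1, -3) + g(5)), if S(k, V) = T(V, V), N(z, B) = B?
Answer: -2940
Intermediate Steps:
S(k, V) = 1
g(h) = h**2 - h (g(h) = (h**2 - 2*h) + h = h**2 - h)
-140*(S(1, -3) + g(5)) = -140*(1 + 5*(-1 + 5)) = -140*(1 + 5*4) = -140*(1 + 20) = -140*21 = -2940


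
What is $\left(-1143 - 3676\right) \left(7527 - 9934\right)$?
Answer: $11599333$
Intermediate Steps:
$\left(-1143 - 3676\right) \left(7527 - 9934\right) = - 4819 \left(7527 - 9934\right) = \left(-4819\right) \left(-2407\right) = 11599333$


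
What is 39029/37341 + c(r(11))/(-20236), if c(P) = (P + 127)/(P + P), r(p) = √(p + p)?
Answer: 1579544347/1511264952 - 127*√22/890384 ≈ 1.0445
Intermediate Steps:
r(p) = √2*√p (r(p) = √(2*p) = √2*√p)
c(P) = (127 + P)/(2*P) (c(P) = (127 + P)/((2*P)) = (127 + P)*(1/(2*P)) = (127 + P)/(2*P))
39029/37341 + c(r(11))/(-20236) = 39029/37341 + ((127 + √2*√11)/(2*((√2*√11))))/(-20236) = 39029*(1/37341) + ((127 + √22)/(2*(√22)))*(-1/20236) = 39029/37341 + ((√22/22)*(127 + √22)/2)*(-1/20236) = 39029/37341 + (√22*(127 + √22)/44)*(-1/20236) = 39029/37341 - √22*(127 + √22)/890384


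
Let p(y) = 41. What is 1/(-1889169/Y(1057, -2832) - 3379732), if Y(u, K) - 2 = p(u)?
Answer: -43/147217645 ≈ -2.9208e-7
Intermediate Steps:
Y(u, K) = 43 (Y(u, K) = 2 + 41 = 43)
1/(-1889169/Y(1057, -2832) - 3379732) = 1/(-1889169/43 - 3379732) = 1/(-147217645/43) = -43/147217645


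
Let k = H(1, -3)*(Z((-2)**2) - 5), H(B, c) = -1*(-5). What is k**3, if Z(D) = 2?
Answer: -3375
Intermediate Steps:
H(B, c) = 5
k = -15 (k = 5*(2 - 5) = 5*(-3) = -15)
k**3 = (-15)**3 = -3375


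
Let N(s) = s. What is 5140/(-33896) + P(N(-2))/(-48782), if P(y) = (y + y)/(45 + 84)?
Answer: -4043157167/26662924086 ≈ -0.15164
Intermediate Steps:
P(y) = 2*y/129 (P(y) = (2*y)/129 = (2*y)*(1/129) = 2*y/129)
5140/(-33896) + P(N(-2))/(-48782) = 5140/(-33896) + ((2/129)*(-2))/(-48782) = 5140*(-1/33896) - 4/129*(-1/48782) = -1285/8474 + 2/3146439 = -4043157167/26662924086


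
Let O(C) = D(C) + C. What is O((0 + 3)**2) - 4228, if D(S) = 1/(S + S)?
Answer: -75941/18 ≈ -4218.9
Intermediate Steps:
D(S) = 1/(2*S)
O(C) = C + 1/(2*C) (O(C) = 1/(2*C) + C = C + 1/(2*C))
O((0 + 3)**2) - 4228 = ((0 + 3)**2 + 1/(2*((0 + 3)**2))) - 4228 = (3**2 + 1/(2*(3**2))) - 4228 = (9 + (1/2)/9) - 4228 = (9 + (1/2)*(1/9)) - 4228 = (9 + 1/18) - 4228 = 163/18 - 4228 = -75941/18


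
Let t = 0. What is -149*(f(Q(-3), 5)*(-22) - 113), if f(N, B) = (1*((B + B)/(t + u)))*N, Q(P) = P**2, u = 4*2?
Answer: 107429/2 ≈ 53715.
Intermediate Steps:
u = 8
f(N, B) = B*N/4 (f(N, B) = (1*((B + B)/(0 + 8)))*N = (1*((2*B)/8))*N = (1*((2*B)*(1/8)))*N = (1*(B/4))*N = (B/4)*N = B*N/4)
-149*(f(Q(-3), 5)*(-22) - 113) = -149*(((1/4)*5*(-3)**2)*(-22) - 113) = -149*(((1/4)*5*9)*(-22) - 113) = -149*((45/4)*(-22) - 113) = -149*(-495/2 - 113) = -149*(-721/2) = 107429/2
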